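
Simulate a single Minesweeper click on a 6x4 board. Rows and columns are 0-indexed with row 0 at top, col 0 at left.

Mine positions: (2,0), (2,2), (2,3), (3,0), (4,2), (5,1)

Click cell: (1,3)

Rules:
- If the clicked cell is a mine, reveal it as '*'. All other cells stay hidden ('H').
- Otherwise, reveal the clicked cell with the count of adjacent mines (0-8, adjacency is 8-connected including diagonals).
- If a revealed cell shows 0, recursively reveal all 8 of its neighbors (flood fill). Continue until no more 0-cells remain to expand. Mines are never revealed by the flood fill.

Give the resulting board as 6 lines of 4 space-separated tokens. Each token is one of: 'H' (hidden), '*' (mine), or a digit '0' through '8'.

H H H H
H H H 2
H H H H
H H H H
H H H H
H H H H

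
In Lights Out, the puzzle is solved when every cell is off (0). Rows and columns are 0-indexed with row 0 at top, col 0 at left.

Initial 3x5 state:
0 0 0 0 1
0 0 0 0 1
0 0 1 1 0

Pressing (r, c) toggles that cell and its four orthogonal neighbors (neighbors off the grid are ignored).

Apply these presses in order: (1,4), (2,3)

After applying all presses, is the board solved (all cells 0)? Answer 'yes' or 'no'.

Answer: yes

Derivation:
After press 1 at (1,4):
0 0 0 0 0
0 0 0 1 0
0 0 1 1 1

After press 2 at (2,3):
0 0 0 0 0
0 0 0 0 0
0 0 0 0 0

Lights still on: 0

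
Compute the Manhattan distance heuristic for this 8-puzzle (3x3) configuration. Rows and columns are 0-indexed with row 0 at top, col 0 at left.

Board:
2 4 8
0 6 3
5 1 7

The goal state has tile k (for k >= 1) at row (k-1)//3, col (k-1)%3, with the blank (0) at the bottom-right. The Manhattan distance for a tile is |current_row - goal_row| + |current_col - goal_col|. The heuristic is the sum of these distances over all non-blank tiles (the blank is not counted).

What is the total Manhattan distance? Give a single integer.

Tile 2: at (0,0), goal (0,1), distance |0-0|+|0-1| = 1
Tile 4: at (0,1), goal (1,0), distance |0-1|+|1-0| = 2
Tile 8: at (0,2), goal (2,1), distance |0-2|+|2-1| = 3
Tile 6: at (1,1), goal (1,2), distance |1-1|+|1-2| = 1
Tile 3: at (1,2), goal (0,2), distance |1-0|+|2-2| = 1
Tile 5: at (2,0), goal (1,1), distance |2-1|+|0-1| = 2
Tile 1: at (2,1), goal (0,0), distance |2-0|+|1-0| = 3
Tile 7: at (2,2), goal (2,0), distance |2-2|+|2-0| = 2
Sum: 1 + 2 + 3 + 1 + 1 + 2 + 3 + 2 = 15

Answer: 15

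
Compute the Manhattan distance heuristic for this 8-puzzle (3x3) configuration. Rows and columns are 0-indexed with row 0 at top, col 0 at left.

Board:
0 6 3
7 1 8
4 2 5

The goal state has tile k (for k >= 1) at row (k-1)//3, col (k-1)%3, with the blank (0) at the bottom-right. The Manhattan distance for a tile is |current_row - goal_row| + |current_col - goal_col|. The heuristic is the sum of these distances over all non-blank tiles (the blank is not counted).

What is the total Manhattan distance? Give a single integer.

Tile 6: (0,1)->(1,2) = 2
Tile 3: (0,2)->(0,2) = 0
Tile 7: (1,0)->(2,0) = 1
Tile 1: (1,1)->(0,0) = 2
Tile 8: (1,2)->(2,1) = 2
Tile 4: (2,0)->(1,0) = 1
Tile 2: (2,1)->(0,1) = 2
Tile 5: (2,2)->(1,1) = 2
Sum: 2 + 0 + 1 + 2 + 2 + 1 + 2 + 2 = 12

Answer: 12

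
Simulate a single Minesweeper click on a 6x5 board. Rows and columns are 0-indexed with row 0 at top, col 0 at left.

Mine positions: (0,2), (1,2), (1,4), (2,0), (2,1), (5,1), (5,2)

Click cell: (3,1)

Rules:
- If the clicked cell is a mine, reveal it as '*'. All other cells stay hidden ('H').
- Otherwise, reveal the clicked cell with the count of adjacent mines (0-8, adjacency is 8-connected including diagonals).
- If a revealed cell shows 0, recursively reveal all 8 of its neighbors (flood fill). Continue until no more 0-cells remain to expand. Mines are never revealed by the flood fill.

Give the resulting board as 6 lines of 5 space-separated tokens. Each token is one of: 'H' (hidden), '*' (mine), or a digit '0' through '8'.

H H H H H
H H H H H
H H H H H
H 2 H H H
H H H H H
H H H H H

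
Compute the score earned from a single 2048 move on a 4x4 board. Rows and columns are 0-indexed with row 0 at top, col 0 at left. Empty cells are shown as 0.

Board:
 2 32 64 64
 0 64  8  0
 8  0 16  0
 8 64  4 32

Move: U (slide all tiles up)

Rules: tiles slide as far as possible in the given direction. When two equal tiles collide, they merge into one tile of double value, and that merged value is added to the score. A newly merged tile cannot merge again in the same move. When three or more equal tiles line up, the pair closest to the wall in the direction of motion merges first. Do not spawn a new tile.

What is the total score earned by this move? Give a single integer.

Slide up:
col 0: [2, 0, 8, 8] -> [2, 16, 0, 0]  score +16 (running 16)
col 1: [32, 64, 0, 64] -> [32, 128, 0, 0]  score +128 (running 144)
col 2: [64, 8, 16, 4] -> [64, 8, 16, 4]  score +0 (running 144)
col 3: [64, 0, 0, 32] -> [64, 32, 0, 0]  score +0 (running 144)
Board after move:
  2  32  64  64
 16 128   8  32
  0   0  16   0
  0   0   4   0

Answer: 144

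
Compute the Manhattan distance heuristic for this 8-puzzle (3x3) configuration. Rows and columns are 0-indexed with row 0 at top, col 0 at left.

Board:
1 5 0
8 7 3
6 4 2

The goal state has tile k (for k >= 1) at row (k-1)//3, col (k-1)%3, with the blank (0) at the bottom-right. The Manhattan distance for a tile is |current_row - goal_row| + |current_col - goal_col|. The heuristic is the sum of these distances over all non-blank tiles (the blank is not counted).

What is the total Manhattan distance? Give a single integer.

Answer: 14

Derivation:
Tile 1: at (0,0), goal (0,0), distance |0-0|+|0-0| = 0
Tile 5: at (0,1), goal (1,1), distance |0-1|+|1-1| = 1
Tile 8: at (1,0), goal (2,1), distance |1-2|+|0-1| = 2
Tile 7: at (1,1), goal (2,0), distance |1-2|+|1-0| = 2
Tile 3: at (1,2), goal (0,2), distance |1-0|+|2-2| = 1
Tile 6: at (2,0), goal (1,2), distance |2-1|+|0-2| = 3
Tile 4: at (2,1), goal (1,0), distance |2-1|+|1-0| = 2
Tile 2: at (2,2), goal (0,1), distance |2-0|+|2-1| = 3
Sum: 0 + 1 + 2 + 2 + 1 + 3 + 2 + 3 = 14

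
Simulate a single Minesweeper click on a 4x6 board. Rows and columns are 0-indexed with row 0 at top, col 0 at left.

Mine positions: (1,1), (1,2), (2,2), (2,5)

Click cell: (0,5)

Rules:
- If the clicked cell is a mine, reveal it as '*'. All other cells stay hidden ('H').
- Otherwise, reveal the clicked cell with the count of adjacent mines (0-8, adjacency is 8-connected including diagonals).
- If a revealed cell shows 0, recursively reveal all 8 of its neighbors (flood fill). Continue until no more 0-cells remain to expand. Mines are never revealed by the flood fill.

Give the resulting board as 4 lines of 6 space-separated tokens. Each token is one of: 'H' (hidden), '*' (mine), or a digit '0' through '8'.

H H H 1 0 0
H H H 2 1 1
H H H H H H
H H H H H H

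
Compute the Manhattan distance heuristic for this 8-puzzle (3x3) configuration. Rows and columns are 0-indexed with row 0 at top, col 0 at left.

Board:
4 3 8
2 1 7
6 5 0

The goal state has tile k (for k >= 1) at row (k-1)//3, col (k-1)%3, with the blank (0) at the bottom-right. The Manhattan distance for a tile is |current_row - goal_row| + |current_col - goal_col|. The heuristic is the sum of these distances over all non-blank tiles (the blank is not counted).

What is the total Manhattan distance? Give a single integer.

Answer: 16

Derivation:
Tile 4: (0,0)->(1,0) = 1
Tile 3: (0,1)->(0,2) = 1
Tile 8: (0,2)->(2,1) = 3
Tile 2: (1,0)->(0,1) = 2
Tile 1: (1,1)->(0,0) = 2
Tile 7: (1,2)->(2,0) = 3
Tile 6: (2,0)->(1,2) = 3
Tile 5: (2,1)->(1,1) = 1
Sum: 1 + 1 + 3 + 2 + 2 + 3 + 3 + 1 = 16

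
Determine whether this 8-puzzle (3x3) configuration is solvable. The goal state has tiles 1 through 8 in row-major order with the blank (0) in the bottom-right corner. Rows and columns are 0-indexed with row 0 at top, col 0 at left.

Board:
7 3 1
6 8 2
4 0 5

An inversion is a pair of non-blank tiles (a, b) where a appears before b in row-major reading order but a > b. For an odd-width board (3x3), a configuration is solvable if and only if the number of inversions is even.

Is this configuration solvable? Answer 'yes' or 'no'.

Answer: yes

Derivation:
Inversions (pairs i<j in row-major order where tile[i] > tile[j] > 0): 14
14 is even, so the puzzle is solvable.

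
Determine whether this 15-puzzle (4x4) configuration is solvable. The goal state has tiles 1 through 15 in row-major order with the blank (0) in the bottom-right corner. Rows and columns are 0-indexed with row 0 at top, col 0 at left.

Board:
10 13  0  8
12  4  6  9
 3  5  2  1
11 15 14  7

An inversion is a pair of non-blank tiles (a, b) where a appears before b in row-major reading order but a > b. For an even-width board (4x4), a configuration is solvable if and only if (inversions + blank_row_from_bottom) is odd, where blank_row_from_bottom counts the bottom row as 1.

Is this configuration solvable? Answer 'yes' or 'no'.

Inversions: 57
Blank is in row 0 (0-indexed from top), which is row 4 counting from the bottom (bottom = 1).
57 + 4 = 61, which is odd, so the puzzle is solvable.

Answer: yes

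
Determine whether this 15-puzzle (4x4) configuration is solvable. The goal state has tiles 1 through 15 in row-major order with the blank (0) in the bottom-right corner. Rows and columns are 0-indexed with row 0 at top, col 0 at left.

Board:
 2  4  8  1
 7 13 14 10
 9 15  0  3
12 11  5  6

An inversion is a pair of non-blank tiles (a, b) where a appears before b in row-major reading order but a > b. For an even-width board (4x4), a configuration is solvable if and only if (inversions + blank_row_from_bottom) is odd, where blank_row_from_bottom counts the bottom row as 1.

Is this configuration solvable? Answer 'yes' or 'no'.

Answer: no

Derivation:
Inversions: 42
Blank is in row 2 (0-indexed from top), which is row 2 counting from the bottom (bottom = 1).
42 + 2 = 44, which is even, so the puzzle is not solvable.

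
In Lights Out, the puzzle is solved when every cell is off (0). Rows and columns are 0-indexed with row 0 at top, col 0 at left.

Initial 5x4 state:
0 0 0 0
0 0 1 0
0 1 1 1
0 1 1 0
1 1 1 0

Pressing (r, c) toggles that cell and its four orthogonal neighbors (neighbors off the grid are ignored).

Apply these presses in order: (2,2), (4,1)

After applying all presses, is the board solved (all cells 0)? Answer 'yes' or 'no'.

After press 1 at (2,2):
0 0 0 0
0 0 0 0
0 0 0 0
0 1 0 0
1 1 1 0

After press 2 at (4,1):
0 0 0 0
0 0 0 0
0 0 0 0
0 0 0 0
0 0 0 0

Lights still on: 0

Answer: yes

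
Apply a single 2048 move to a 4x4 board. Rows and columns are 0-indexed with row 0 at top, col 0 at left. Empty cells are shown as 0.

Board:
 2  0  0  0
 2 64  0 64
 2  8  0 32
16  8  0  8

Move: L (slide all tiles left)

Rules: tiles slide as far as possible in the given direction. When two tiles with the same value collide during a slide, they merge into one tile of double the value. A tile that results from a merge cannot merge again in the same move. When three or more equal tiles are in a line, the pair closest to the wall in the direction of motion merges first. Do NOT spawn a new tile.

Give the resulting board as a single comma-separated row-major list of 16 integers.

Slide left:
row 0: [2, 0, 0, 0] -> [2, 0, 0, 0]
row 1: [2, 64, 0, 64] -> [2, 128, 0, 0]
row 2: [2, 8, 0, 32] -> [2, 8, 32, 0]
row 3: [16, 8, 0, 8] -> [16, 16, 0, 0]

Answer: 2, 0, 0, 0, 2, 128, 0, 0, 2, 8, 32, 0, 16, 16, 0, 0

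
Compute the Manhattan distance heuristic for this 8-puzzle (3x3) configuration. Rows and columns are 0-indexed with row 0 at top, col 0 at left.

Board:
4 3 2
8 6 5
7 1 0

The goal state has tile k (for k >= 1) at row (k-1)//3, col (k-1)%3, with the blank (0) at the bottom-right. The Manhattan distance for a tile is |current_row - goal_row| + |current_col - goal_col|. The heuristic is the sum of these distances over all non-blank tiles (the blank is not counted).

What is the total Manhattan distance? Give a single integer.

Answer: 10

Derivation:
Tile 4: at (0,0), goal (1,0), distance |0-1|+|0-0| = 1
Tile 3: at (0,1), goal (0,2), distance |0-0|+|1-2| = 1
Tile 2: at (0,2), goal (0,1), distance |0-0|+|2-1| = 1
Tile 8: at (1,0), goal (2,1), distance |1-2|+|0-1| = 2
Tile 6: at (1,1), goal (1,2), distance |1-1|+|1-2| = 1
Tile 5: at (1,2), goal (1,1), distance |1-1|+|2-1| = 1
Tile 7: at (2,0), goal (2,0), distance |2-2|+|0-0| = 0
Tile 1: at (2,1), goal (0,0), distance |2-0|+|1-0| = 3
Sum: 1 + 1 + 1 + 2 + 1 + 1 + 0 + 3 = 10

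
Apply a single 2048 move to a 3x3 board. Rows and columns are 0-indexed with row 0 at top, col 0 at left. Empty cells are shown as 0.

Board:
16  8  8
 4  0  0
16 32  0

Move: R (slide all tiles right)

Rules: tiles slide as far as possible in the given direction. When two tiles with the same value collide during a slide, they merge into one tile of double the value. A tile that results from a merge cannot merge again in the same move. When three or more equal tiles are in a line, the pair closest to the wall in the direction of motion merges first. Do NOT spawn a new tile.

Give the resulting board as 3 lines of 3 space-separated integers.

Slide right:
row 0: [16, 8, 8] -> [0, 16, 16]
row 1: [4, 0, 0] -> [0, 0, 4]
row 2: [16, 32, 0] -> [0, 16, 32]

Answer:  0 16 16
 0  0  4
 0 16 32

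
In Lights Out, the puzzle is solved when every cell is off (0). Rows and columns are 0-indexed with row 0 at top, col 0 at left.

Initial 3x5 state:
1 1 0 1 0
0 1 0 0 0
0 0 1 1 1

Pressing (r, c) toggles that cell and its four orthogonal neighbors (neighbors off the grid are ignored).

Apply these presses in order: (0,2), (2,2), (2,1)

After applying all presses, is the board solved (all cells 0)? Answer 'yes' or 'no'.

After press 1 at (0,2):
1 0 1 0 0
0 1 1 0 0
0 0 1 1 1

After press 2 at (2,2):
1 0 1 0 0
0 1 0 0 0
0 1 0 0 1

After press 3 at (2,1):
1 0 1 0 0
0 0 0 0 0
1 0 1 0 1

Lights still on: 5

Answer: no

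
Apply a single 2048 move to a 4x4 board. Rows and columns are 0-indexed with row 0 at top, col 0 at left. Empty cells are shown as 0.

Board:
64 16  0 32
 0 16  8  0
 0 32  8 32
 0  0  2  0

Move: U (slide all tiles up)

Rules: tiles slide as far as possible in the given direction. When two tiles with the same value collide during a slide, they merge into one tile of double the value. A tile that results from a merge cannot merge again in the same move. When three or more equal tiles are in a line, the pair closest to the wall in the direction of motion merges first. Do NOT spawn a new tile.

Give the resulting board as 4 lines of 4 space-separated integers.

Slide up:
col 0: [64, 0, 0, 0] -> [64, 0, 0, 0]
col 1: [16, 16, 32, 0] -> [32, 32, 0, 0]
col 2: [0, 8, 8, 2] -> [16, 2, 0, 0]
col 3: [32, 0, 32, 0] -> [64, 0, 0, 0]

Answer: 64 32 16 64
 0 32  2  0
 0  0  0  0
 0  0  0  0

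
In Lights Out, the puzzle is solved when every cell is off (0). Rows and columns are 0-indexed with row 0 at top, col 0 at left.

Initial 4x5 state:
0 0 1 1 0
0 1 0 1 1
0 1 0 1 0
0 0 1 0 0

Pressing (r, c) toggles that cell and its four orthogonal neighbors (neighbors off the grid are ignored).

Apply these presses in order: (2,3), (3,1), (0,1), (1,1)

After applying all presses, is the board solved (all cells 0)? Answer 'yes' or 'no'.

After press 1 at (2,3):
0 0 1 1 0
0 1 0 0 1
0 1 1 0 1
0 0 1 1 0

After press 2 at (3,1):
0 0 1 1 0
0 1 0 0 1
0 0 1 0 1
1 1 0 1 0

After press 3 at (0,1):
1 1 0 1 0
0 0 0 0 1
0 0 1 0 1
1 1 0 1 0

After press 4 at (1,1):
1 0 0 1 0
1 1 1 0 1
0 1 1 0 1
1 1 0 1 0

Lights still on: 12

Answer: no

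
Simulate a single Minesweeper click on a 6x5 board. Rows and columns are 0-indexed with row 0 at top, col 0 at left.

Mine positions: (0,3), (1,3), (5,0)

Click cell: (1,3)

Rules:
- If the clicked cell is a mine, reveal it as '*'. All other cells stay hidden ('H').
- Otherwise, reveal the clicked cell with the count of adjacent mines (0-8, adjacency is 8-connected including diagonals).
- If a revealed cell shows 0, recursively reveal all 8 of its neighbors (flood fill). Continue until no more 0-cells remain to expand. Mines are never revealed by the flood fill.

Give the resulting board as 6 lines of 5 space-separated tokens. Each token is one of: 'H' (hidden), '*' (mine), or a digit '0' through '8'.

H H H H H
H H H * H
H H H H H
H H H H H
H H H H H
H H H H H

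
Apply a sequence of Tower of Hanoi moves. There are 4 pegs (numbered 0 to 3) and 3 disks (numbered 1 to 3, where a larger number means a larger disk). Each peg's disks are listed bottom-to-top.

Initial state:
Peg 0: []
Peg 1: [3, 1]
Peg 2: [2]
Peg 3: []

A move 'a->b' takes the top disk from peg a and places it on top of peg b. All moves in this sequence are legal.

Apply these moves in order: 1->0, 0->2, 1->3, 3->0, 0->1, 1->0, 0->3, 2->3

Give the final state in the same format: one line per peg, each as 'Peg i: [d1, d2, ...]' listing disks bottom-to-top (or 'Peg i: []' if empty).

After move 1 (1->0):
Peg 0: [1]
Peg 1: [3]
Peg 2: [2]
Peg 3: []

After move 2 (0->2):
Peg 0: []
Peg 1: [3]
Peg 2: [2, 1]
Peg 3: []

After move 3 (1->3):
Peg 0: []
Peg 1: []
Peg 2: [2, 1]
Peg 3: [3]

After move 4 (3->0):
Peg 0: [3]
Peg 1: []
Peg 2: [2, 1]
Peg 3: []

After move 5 (0->1):
Peg 0: []
Peg 1: [3]
Peg 2: [2, 1]
Peg 3: []

After move 6 (1->0):
Peg 0: [3]
Peg 1: []
Peg 2: [2, 1]
Peg 3: []

After move 7 (0->3):
Peg 0: []
Peg 1: []
Peg 2: [2, 1]
Peg 3: [3]

After move 8 (2->3):
Peg 0: []
Peg 1: []
Peg 2: [2]
Peg 3: [3, 1]

Answer: Peg 0: []
Peg 1: []
Peg 2: [2]
Peg 3: [3, 1]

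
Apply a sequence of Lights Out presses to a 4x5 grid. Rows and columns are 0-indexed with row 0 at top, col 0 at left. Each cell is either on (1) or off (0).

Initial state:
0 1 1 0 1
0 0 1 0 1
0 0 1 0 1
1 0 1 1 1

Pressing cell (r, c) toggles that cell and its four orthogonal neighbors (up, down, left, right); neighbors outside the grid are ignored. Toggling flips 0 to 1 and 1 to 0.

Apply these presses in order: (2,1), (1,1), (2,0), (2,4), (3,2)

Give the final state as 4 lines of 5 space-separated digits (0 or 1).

After press 1 at (2,1):
0 1 1 0 1
0 1 1 0 1
1 1 0 0 1
1 1 1 1 1

After press 2 at (1,1):
0 0 1 0 1
1 0 0 0 1
1 0 0 0 1
1 1 1 1 1

After press 3 at (2,0):
0 0 1 0 1
0 0 0 0 1
0 1 0 0 1
0 1 1 1 1

After press 4 at (2,4):
0 0 1 0 1
0 0 0 0 0
0 1 0 1 0
0 1 1 1 0

After press 5 at (3,2):
0 0 1 0 1
0 0 0 0 0
0 1 1 1 0
0 0 0 0 0

Answer: 0 0 1 0 1
0 0 0 0 0
0 1 1 1 0
0 0 0 0 0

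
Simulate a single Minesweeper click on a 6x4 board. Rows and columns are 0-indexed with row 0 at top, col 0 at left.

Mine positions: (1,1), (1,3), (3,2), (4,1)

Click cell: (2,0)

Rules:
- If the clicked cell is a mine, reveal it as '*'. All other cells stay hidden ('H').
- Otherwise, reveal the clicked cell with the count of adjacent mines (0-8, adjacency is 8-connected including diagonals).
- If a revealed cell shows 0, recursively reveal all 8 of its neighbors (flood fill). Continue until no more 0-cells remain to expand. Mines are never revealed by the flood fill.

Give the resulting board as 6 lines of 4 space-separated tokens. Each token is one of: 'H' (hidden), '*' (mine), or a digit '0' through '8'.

H H H H
H H H H
1 H H H
H H H H
H H H H
H H H H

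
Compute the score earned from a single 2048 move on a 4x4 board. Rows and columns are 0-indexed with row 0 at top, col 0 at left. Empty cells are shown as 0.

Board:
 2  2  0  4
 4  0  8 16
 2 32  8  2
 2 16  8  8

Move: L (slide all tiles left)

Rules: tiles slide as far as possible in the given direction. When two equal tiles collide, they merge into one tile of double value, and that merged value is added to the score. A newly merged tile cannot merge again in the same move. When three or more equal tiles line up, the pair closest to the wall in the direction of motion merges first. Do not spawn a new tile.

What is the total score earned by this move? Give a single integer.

Slide left:
row 0: [2, 2, 0, 4] -> [4, 4, 0, 0]  score +4 (running 4)
row 1: [4, 0, 8, 16] -> [4, 8, 16, 0]  score +0 (running 4)
row 2: [2, 32, 8, 2] -> [2, 32, 8, 2]  score +0 (running 4)
row 3: [2, 16, 8, 8] -> [2, 16, 16, 0]  score +16 (running 20)
Board after move:
 4  4  0  0
 4  8 16  0
 2 32  8  2
 2 16 16  0

Answer: 20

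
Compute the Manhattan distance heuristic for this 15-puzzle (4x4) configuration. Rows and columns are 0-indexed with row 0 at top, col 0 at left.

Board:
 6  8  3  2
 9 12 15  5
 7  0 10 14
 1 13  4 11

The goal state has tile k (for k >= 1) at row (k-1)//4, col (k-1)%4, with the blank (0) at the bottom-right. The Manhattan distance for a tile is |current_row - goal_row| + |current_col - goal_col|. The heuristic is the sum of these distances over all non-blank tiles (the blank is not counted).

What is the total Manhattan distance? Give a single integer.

Answer: 33

Derivation:
Tile 6: (0,0)->(1,1) = 2
Tile 8: (0,1)->(1,3) = 3
Tile 3: (0,2)->(0,2) = 0
Tile 2: (0,3)->(0,1) = 2
Tile 9: (1,0)->(2,0) = 1
Tile 12: (1,1)->(2,3) = 3
Tile 15: (1,2)->(3,2) = 2
Tile 5: (1,3)->(1,0) = 3
Tile 7: (2,0)->(1,2) = 3
Tile 10: (2,2)->(2,1) = 1
Tile 14: (2,3)->(3,1) = 3
Tile 1: (3,0)->(0,0) = 3
Tile 13: (3,1)->(3,0) = 1
Tile 4: (3,2)->(0,3) = 4
Tile 11: (3,3)->(2,2) = 2
Sum: 2 + 3 + 0 + 2 + 1 + 3 + 2 + 3 + 3 + 1 + 3 + 3 + 1 + 4 + 2 = 33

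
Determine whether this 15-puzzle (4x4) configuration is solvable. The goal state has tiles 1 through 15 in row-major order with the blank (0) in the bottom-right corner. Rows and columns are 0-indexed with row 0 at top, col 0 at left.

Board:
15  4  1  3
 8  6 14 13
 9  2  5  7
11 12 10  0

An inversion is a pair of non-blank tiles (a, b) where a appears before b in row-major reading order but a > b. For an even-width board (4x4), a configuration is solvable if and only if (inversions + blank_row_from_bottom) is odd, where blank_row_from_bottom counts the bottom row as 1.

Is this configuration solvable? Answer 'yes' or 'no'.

Answer: yes

Derivation:
Inversions: 44
Blank is in row 3 (0-indexed from top), which is row 1 counting from the bottom (bottom = 1).
44 + 1 = 45, which is odd, so the puzzle is solvable.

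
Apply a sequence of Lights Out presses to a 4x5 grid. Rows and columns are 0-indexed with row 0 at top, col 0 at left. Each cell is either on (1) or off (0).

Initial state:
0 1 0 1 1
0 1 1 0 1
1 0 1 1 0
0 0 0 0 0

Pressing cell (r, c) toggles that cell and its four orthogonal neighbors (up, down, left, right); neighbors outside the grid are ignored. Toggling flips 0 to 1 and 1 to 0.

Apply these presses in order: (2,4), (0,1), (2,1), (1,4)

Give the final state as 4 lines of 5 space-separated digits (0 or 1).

After press 1 at (2,4):
0 1 0 1 1
0 1 1 0 0
1 0 1 0 1
0 0 0 0 1

After press 2 at (0,1):
1 0 1 1 1
0 0 1 0 0
1 0 1 0 1
0 0 0 0 1

After press 3 at (2,1):
1 0 1 1 1
0 1 1 0 0
0 1 0 0 1
0 1 0 0 1

After press 4 at (1,4):
1 0 1 1 0
0 1 1 1 1
0 1 0 0 0
0 1 0 0 1

Answer: 1 0 1 1 0
0 1 1 1 1
0 1 0 0 0
0 1 0 0 1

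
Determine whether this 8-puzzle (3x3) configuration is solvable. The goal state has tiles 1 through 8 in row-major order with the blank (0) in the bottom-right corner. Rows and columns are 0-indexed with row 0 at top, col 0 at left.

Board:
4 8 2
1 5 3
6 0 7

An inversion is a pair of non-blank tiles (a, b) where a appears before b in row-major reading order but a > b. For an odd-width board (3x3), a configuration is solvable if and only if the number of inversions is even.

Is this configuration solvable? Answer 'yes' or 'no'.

Inversions (pairs i<j in row-major order where tile[i] > tile[j] > 0): 11
11 is odd, so the puzzle is not solvable.

Answer: no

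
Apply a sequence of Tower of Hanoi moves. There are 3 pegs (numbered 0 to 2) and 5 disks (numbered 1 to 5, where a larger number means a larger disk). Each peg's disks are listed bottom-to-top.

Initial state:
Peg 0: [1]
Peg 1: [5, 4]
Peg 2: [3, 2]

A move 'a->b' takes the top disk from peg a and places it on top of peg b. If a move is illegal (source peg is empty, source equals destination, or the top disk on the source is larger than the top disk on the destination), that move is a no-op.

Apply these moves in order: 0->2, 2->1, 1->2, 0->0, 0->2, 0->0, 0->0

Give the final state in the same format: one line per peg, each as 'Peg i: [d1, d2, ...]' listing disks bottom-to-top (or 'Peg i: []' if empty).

Answer: Peg 0: []
Peg 1: [5, 4]
Peg 2: [3, 2, 1]

Derivation:
After move 1 (0->2):
Peg 0: []
Peg 1: [5, 4]
Peg 2: [3, 2, 1]

After move 2 (2->1):
Peg 0: []
Peg 1: [5, 4, 1]
Peg 2: [3, 2]

After move 3 (1->2):
Peg 0: []
Peg 1: [5, 4]
Peg 2: [3, 2, 1]

After move 4 (0->0):
Peg 0: []
Peg 1: [5, 4]
Peg 2: [3, 2, 1]

After move 5 (0->2):
Peg 0: []
Peg 1: [5, 4]
Peg 2: [3, 2, 1]

After move 6 (0->0):
Peg 0: []
Peg 1: [5, 4]
Peg 2: [3, 2, 1]

After move 7 (0->0):
Peg 0: []
Peg 1: [5, 4]
Peg 2: [3, 2, 1]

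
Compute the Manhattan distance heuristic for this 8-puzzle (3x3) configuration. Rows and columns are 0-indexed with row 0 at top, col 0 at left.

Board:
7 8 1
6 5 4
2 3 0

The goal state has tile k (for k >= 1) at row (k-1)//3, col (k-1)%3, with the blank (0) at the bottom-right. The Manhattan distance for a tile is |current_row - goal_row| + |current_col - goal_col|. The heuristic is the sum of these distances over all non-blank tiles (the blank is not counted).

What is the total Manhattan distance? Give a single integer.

Tile 7: (0,0)->(2,0) = 2
Tile 8: (0,1)->(2,1) = 2
Tile 1: (0,2)->(0,0) = 2
Tile 6: (1,0)->(1,2) = 2
Tile 5: (1,1)->(1,1) = 0
Tile 4: (1,2)->(1,0) = 2
Tile 2: (2,0)->(0,1) = 3
Tile 3: (2,1)->(0,2) = 3
Sum: 2 + 2 + 2 + 2 + 0 + 2 + 3 + 3 = 16

Answer: 16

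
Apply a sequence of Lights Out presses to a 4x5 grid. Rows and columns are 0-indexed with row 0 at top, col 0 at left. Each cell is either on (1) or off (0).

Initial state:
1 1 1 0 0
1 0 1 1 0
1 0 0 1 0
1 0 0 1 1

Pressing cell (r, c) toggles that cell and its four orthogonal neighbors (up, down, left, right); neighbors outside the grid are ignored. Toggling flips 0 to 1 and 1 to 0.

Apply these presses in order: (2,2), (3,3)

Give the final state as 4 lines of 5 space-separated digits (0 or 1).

After press 1 at (2,2):
1 1 1 0 0
1 0 0 1 0
1 1 1 0 0
1 0 1 1 1

After press 2 at (3,3):
1 1 1 0 0
1 0 0 1 0
1 1 1 1 0
1 0 0 0 0

Answer: 1 1 1 0 0
1 0 0 1 0
1 1 1 1 0
1 0 0 0 0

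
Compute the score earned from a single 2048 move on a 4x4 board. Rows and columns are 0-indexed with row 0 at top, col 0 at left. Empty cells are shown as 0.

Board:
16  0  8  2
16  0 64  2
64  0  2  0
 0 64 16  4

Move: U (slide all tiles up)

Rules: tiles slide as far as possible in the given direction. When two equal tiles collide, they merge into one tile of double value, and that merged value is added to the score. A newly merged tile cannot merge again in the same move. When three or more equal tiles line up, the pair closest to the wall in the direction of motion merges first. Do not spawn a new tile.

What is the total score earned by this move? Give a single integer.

Answer: 36

Derivation:
Slide up:
col 0: [16, 16, 64, 0] -> [32, 64, 0, 0]  score +32 (running 32)
col 1: [0, 0, 0, 64] -> [64, 0, 0, 0]  score +0 (running 32)
col 2: [8, 64, 2, 16] -> [8, 64, 2, 16]  score +0 (running 32)
col 3: [2, 2, 0, 4] -> [4, 4, 0, 0]  score +4 (running 36)
Board after move:
32 64  8  4
64  0 64  4
 0  0  2  0
 0  0 16  0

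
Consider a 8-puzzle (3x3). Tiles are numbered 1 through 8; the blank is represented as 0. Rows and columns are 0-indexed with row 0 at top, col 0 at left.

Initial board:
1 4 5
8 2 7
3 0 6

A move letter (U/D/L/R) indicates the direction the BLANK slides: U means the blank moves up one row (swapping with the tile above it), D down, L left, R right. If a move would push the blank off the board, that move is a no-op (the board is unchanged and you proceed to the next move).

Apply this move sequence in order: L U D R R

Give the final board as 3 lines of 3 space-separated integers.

After move 1 (L):
1 4 5
8 2 7
0 3 6

After move 2 (U):
1 4 5
0 2 7
8 3 6

After move 3 (D):
1 4 5
8 2 7
0 3 6

After move 4 (R):
1 4 5
8 2 7
3 0 6

After move 5 (R):
1 4 5
8 2 7
3 6 0

Answer: 1 4 5
8 2 7
3 6 0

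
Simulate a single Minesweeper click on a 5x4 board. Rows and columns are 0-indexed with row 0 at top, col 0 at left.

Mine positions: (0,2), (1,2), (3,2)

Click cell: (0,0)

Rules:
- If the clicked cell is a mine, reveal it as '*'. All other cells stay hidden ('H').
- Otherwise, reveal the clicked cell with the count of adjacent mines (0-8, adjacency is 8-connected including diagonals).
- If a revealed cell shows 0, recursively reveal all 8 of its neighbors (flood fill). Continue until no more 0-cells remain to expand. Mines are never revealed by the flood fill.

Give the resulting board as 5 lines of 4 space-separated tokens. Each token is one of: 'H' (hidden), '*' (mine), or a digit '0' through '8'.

0 2 H H
0 2 H H
0 2 H H
0 1 H H
0 1 H H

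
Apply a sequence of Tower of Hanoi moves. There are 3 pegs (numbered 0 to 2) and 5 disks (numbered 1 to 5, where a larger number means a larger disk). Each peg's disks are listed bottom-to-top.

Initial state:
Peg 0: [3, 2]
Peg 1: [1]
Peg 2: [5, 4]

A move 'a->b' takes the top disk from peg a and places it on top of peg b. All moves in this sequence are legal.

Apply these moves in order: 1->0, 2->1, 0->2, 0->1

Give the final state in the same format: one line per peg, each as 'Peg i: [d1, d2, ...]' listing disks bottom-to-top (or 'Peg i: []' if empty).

After move 1 (1->0):
Peg 0: [3, 2, 1]
Peg 1: []
Peg 2: [5, 4]

After move 2 (2->1):
Peg 0: [3, 2, 1]
Peg 1: [4]
Peg 2: [5]

After move 3 (0->2):
Peg 0: [3, 2]
Peg 1: [4]
Peg 2: [5, 1]

After move 4 (0->1):
Peg 0: [3]
Peg 1: [4, 2]
Peg 2: [5, 1]

Answer: Peg 0: [3]
Peg 1: [4, 2]
Peg 2: [5, 1]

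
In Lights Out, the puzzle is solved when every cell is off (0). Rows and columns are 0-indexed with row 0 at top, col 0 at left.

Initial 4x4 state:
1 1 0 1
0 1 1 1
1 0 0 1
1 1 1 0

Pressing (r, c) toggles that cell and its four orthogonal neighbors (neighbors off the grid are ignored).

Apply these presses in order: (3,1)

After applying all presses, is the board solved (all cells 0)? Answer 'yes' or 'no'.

After press 1 at (3,1):
1 1 0 1
0 1 1 1
1 1 0 1
0 0 0 0

Lights still on: 9

Answer: no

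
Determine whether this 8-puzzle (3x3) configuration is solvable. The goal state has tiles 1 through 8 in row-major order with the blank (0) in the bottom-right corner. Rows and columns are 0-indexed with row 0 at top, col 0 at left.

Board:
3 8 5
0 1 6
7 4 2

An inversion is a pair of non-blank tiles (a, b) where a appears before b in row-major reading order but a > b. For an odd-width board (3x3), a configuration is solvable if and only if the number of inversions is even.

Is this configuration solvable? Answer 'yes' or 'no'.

Answer: yes

Derivation:
Inversions (pairs i<j in row-major order where tile[i] > tile[j] > 0): 16
16 is even, so the puzzle is solvable.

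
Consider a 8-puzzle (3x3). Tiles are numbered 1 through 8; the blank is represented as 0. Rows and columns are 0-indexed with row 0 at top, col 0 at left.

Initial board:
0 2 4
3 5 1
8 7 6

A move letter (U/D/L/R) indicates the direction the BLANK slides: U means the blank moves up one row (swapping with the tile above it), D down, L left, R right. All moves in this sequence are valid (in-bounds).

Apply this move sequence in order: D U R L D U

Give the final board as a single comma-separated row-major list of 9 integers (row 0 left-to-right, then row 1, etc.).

Answer: 0, 2, 4, 3, 5, 1, 8, 7, 6

Derivation:
After move 1 (D):
3 2 4
0 5 1
8 7 6

After move 2 (U):
0 2 4
3 5 1
8 7 6

After move 3 (R):
2 0 4
3 5 1
8 7 6

After move 4 (L):
0 2 4
3 5 1
8 7 6

After move 5 (D):
3 2 4
0 5 1
8 7 6

After move 6 (U):
0 2 4
3 5 1
8 7 6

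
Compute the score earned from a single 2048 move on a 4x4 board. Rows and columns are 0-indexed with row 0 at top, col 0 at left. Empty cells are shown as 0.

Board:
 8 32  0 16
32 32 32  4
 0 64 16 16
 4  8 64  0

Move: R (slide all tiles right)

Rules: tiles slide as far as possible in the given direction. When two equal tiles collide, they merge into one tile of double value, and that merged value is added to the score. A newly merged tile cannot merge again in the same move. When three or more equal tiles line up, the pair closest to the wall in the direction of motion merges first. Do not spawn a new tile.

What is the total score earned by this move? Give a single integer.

Slide right:
row 0: [8, 32, 0, 16] -> [0, 8, 32, 16]  score +0 (running 0)
row 1: [32, 32, 32, 4] -> [0, 32, 64, 4]  score +64 (running 64)
row 2: [0, 64, 16, 16] -> [0, 0, 64, 32]  score +32 (running 96)
row 3: [4, 8, 64, 0] -> [0, 4, 8, 64]  score +0 (running 96)
Board after move:
 0  8 32 16
 0 32 64  4
 0  0 64 32
 0  4  8 64

Answer: 96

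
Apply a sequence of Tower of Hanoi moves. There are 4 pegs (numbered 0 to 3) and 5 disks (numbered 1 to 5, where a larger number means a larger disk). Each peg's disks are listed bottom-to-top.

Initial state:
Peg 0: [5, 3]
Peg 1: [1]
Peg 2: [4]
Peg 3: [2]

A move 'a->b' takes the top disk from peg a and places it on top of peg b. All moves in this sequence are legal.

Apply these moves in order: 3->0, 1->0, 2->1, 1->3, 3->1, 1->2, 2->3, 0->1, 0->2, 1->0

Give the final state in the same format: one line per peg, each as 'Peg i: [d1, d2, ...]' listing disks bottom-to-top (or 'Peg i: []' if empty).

Answer: Peg 0: [5, 3, 1]
Peg 1: []
Peg 2: [2]
Peg 3: [4]

Derivation:
After move 1 (3->0):
Peg 0: [5, 3, 2]
Peg 1: [1]
Peg 2: [4]
Peg 3: []

After move 2 (1->0):
Peg 0: [5, 3, 2, 1]
Peg 1: []
Peg 2: [4]
Peg 3: []

After move 3 (2->1):
Peg 0: [5, 3, 2, 1]
Peg 1: [4]
Peg 2: []
Peg 3: []

After move 4 (1->3):
Peg 0: [5, 3, 2, 1]
Peg 1: []
Peg 2: []
Peg 3: [4]

After move 5 (3->1):
Peg 0: [5, 3, 2, 1]
Peg 1: [4]
Peg 2: []
Peg 3: []

After move 6 (1->2):
Peg 0: [5, 3, 2, 1]
Peg 1: []
Peg 2: [4]
Peg 3: []

After move 7 (2->3):
Peg 0: [5, 3, 2, 1]
Peg 1: []
Peg 2: []
Peg 3: [4]

After move 8 (0->1):
Peg 0: [5, 3, 2]
Peg 1: [1]
Peg 2: []
Peg 3: [4]

After move 9 (0->2):
Peg 0: [5, 3]
Peg 1: [1]
Peg 2: [2]
Peg 3: [4]

After move 10 (1->0):
Peg 0: [5, 3, 1]
Peg 1: []
Peg 2: [2]
Peg 3: [4]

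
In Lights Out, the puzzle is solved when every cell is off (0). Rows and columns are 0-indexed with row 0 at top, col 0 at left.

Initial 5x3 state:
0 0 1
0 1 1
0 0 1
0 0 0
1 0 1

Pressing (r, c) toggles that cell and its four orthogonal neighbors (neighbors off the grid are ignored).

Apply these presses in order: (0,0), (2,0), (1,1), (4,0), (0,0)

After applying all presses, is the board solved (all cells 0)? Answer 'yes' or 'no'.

Answer: no

Derivation:
After press 1 at (0,0):
1 1 1
1 1 1
0 0 1
0 0 0
1 0 1

After press 2 at (2,0):
1 1 1
0 1 1
1 1 1
1 0 0
1 0 1

After press 3 at (1,1):
1 0 1
1 0 0
1 0 1
1 0 0
1 0 1

After press 4 at (4,0):
1 0 1
1 0 0
1 0 1
0 0 0
0 1 1

After press 5 at (0,0):
0 1 1
0 0 0
1 0 1
0 0 0
0 1 1

Lights still on: 6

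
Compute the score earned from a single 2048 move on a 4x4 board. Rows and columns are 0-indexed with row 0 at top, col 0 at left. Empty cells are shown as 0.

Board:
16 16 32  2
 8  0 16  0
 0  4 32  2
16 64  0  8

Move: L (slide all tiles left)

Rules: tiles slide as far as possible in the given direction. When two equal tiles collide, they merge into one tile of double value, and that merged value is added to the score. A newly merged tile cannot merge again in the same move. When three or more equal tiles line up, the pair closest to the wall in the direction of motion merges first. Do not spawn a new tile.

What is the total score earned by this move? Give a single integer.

Slide left:
row 0: [16, 16, 32, 2] -> [32, 32, 2, 0]  score +32 (running 32)
row 1: [8, 0, 16, 0] -> [8, 16, 0, 0]  score +0 (running 32)
row 2: [0, 4, 32, 2] -> [4, 32, 2, 0]  score +0 (running 32)
row 3: [16, 64, 0, 8] -> [16, 64, 8, 0]  score +0 (running 32)
Board after move:
32 32  2  0
 8 16  0  0
 4 32  2  0
16 64  8  0

Answer: 32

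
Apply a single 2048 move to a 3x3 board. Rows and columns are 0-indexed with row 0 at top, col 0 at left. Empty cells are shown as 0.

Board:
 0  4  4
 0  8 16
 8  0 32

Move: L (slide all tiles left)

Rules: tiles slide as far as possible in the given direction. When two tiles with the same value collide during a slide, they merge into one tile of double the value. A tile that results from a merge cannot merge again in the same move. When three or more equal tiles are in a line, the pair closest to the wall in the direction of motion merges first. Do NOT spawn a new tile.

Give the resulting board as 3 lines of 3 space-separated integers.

Answer:  8  0  0
 8 16  0
 8 32  0

Derivation:
Slide left:
row 0: [0, 4, 4] -> [8, 0, 0]
row 1: [0, 8, 16] -> [8, 16, 0]
row 2: [8, 0, 32] -> [8, 32, 0]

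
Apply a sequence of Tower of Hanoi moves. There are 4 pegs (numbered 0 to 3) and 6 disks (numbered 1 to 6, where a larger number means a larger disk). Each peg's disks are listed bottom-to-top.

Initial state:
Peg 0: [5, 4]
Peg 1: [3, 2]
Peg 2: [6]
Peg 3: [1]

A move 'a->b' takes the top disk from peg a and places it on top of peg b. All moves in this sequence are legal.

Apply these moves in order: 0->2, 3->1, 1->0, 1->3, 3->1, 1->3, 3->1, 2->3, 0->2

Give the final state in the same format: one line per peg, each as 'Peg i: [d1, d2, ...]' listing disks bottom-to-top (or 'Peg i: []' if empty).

Answer: Peg 0: [5]
Peg 1: [3, 2]
Peg 2: [6, 1]
Peg 3: [4]

Derivation:
After move 1 (0->2):
Peg 0: [5]
Peg 1: [3, 2]
Peg 2: [6, 4]
Peg 3: [1]

After move 2 (3->1):
Peg 0: [5]
Peg 1: [3, 2, 1]
Peg 2: [6, 4]
Peg 3: []

After move 3 (1->0):
Peg 0: [5, 1]
Peg 1: [3, 2]
Peg 2: [6, 4]
Peg 3: []

After move 4 (1->3):
Peg 0: [5, 1]
Peg 1: [3]
Peg 2: [6, 4]
Peg 3: [2]

After move 5 (3->1):
Peg 0: [5, 1]
Peg 1: [3, 2]
Peg 2: [6, 4]
Peg 3: []

After move 6 (1->3):
Peg 0: [5, 1]
Peg 1: [3]
Peg 2: [6, 4]
Peg 3: [2]

After move 7 (3->1):
Peg 0: [5, 1]
Peg 1: [3, 2]
Peg 2: [6, 4]
Peg 3: []

After move 8 (2->3):
Peg 0: [5, 1]
Peg 1: [3, 2]
Peg 2: [6]
Peg 3: [4]

After move 9 (0->2):
Peg 0: [5]
Peg 1: [3, 2]
Peg 2: [6, 1]
Peg 3: [4]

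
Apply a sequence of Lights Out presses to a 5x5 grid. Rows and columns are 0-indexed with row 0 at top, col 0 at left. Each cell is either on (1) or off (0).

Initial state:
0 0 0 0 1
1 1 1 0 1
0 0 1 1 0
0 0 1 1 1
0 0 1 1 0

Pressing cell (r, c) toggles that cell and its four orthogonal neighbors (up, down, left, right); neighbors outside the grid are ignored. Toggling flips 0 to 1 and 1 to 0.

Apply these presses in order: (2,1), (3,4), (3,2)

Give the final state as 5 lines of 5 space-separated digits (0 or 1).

After press 1 at (2,1):
0 0 0 0 1
1 0 1 0 1
1 1 0 1 0
0 1 1 1 1
0 0 1 1 0

After press 2 at (3,4):
0 0 0 0 1
1 0 1 0 1
1 1 0 1 1
0 1 1 0 0
0 0 1 1 1

After press 3 at (3,2):
0 0 0 0 1
1 0 1 0 1
1 1 1 1 1
0 0 0 1 0
0 0 0 1 1

Answer: 0 0 0 0 1
1 0 1 0 1
1 1 1 1 1
0 0 0 1 0
0 0 0 1 1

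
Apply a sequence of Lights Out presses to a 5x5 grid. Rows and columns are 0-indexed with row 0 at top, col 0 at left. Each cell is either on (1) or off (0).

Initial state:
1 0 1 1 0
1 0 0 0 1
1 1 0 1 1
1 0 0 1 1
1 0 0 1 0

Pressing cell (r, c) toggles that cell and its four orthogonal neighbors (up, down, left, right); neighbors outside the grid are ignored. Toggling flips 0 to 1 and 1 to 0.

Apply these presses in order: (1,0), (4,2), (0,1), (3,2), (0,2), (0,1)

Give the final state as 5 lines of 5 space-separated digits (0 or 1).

After press 1 at (1,0):
0 0 1 1 0
0 1 0 0 1
0 1 0 1 1
1 0 0 1 1
1 0 0 1 0

After press 2 at (4,2):
0 0 1 1 0
0 1 0 0 1
0 1 0 1 1
1 0 1 1 1
1 1 1 0 0

After press 3 at (0,1):
1 1 0 1 0
0 0 0 0 1
0 1 0 1 1
1 0 1 1 1
1 1 1 0 0

After press 4 at (3,2):
1 1 0 1 0
0 0 0 0 1
0 1 1 1 1
1 1 0 0 1
1 1 0 0 0

After press 5 at (0,2):
1 0 1 0 0
0 0 1 0 1
0 1 1 1 1
1 1 0 0 1
1 1 0 0 0

After press 6 at (0,1):
0 1 0 0 0
0 1 1 0 1
0 1 1 1 1
1 1 0 0 1
1 1 0 0 0

Answer: 0 1 0 0 0
0 1 1 0 1
0 1 1 1 1
1 1 0 0 1
1 1 0 0 0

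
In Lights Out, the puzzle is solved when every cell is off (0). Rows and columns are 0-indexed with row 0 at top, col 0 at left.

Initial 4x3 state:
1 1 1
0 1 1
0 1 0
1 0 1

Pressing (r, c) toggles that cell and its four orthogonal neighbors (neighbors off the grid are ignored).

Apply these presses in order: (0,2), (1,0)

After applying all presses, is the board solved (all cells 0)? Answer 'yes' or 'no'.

After press 1 at (0,2):
1 0 0
0 1 0
0 1 0
1 0 1

After press 2 at (1,0):
0 0 0
1 0 0
1 1 0
1 0 1

Lights still on: 5

Answer: no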